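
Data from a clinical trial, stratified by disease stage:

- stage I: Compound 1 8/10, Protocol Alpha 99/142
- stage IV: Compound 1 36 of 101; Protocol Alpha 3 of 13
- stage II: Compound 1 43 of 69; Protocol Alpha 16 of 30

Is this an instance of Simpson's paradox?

Stage I: Compound 1 8/10 = 80.0%, Protocol Alpha 99/142 = 69.7% → Compound 1
Stage IV: Compound 1 36/101 = 35.6%, Protocol Alpha 3/13 = 23.1% → Compound 1
Stage II: Compound 1 43/69 = 62.3%, Protocol Alpha 16/30 = 53.3% → Compound 1
Overall: Compound 1 87/180 = 48.3%, Protocol Alpha 118/185 = 63.8% → Protocol Alpha
Compound 1 wins each disease group but Protocol Alpha wins overall — the comparison reverses. Compound 1's patients skew toward stage IV, which has a lower base rate.

Yes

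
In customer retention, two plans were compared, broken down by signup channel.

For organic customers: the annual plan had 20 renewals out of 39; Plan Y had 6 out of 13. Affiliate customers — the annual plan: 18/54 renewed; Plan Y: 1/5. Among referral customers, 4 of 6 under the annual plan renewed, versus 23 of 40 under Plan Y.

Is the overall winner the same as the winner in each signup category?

No

Organic: the annual plan 20/39 = 51.3%, Plan Y 6/13 = 46.2% → the annual plan
Affiliate: the annual plan 18/54 = 33.3%, Plan Y 1/5 = 20.0% → the annual plan
Referral: the annual plan 4/6 = 66.7%, Plan Y 23/40 = 57.5% → the annual plan
Overall: the annual plan 42/99 = 42.4%, Plan Y 30/58 = 51.7% → Plan Y
The annual plan wins each signup group but Plan Y wins overall — the comparison reverses. The annual plan's customers skew toward affiliate, which has a lower base rate.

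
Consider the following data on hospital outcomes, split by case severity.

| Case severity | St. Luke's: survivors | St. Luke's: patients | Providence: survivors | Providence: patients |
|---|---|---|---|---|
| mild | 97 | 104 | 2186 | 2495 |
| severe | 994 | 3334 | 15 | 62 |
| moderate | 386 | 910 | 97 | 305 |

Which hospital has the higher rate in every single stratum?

St. Luke's

Mild: St. Luke's 97/104 = 93.3%, Providence 2186/2495 = 87.6% → St. Luke's
Severe: St. Luke's 994/3334 = 29.8%, Providence 15/62 = 24.2% → St. Luke's
Moderate: St. Luke's 386/910 = 42.4%, Providence 97/305 = 31.8% → St. Luke's
St. Luke's has the higher rate in all 3 groups.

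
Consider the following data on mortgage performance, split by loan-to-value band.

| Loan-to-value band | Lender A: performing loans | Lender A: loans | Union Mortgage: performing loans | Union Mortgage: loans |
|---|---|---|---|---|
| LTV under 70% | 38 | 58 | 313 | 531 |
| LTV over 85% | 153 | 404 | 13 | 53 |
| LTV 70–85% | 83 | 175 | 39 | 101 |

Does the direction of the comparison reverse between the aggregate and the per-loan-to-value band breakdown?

LTV under 70%: Lender A 38/58 = 65.5%, Union Mortgage 313/531 = 58.9% → Lender A
LTV over 85%: Lender A 153/404 = 37.9%, Union Mortgage 13/53 = 24.5% → Lender A
LTV 70–85%: Lender A 83/175 = 47.4%, Union Mortgage 39/101 = 38.6% → Lender A
Overall: Lender A 274/637 = 43.0%, Union Mortgage 365/685 = 53.3% → Union Mortgage
Lender A wins each loan-to-value group but Union Mortgage wins overall — the comparison reverses. Lender A's loans skew toward LTV over 85%, which has a lower base rate.

Yes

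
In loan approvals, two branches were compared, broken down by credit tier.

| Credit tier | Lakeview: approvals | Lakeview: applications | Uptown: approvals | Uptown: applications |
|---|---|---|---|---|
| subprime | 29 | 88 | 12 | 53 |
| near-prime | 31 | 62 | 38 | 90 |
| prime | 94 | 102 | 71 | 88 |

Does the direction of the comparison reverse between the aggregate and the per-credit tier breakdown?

No

Subprime: Lakeview 29/88 = 33.0%, Uptown 12/53 = 22.6% → Lakeview
Near-prime: Lakeview 31/62 = 50.0%, Uptown 38/90 = 42.2% → Lakeview
Prime: Lakeview 94/102 = 92.2%, Uptown 71/88 = 80.7% → Lakeview
Overall: Lakeview 154/252 = 61.1%, Uptown 121/231 = 52.4% → Lakeview
Lakeview wins overall and in every credit group — no reversal.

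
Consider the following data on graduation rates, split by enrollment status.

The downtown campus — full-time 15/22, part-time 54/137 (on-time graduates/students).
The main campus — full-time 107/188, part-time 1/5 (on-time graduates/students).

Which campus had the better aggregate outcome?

Full-time: the downtown campus 15/22 = 68.2%, the main campus 107/188 = 56.9% → the downtown campus
Part-time: the downtown campus 54/137 = 39.4%, the main campus 1/5 = 20.0% → the downtown campus
Overall: the downtown campus 69/159 = 43.4%, the main campus 108/193 = 56.0% → the main campus
(The downtown campus wins every enrollment group but the main campus wins overall — the downtown campus's students skew toward the low-rate part-time group.)

the main campus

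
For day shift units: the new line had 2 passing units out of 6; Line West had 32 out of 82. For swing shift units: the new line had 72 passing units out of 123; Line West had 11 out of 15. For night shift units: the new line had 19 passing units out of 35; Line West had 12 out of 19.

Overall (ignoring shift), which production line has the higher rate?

the new line

Day shift: the new line 2/6 = 33.3%, Line West 32/82 = 39.0% → Line West
Swing shift: the new line 72/123 = 58.5%, Line West 11/15 = 73.3% → Line West
Night shift: the new line 19/35 = 54.3%, Line West 12/19 = 63.2% → Line West
Overall: the new line 93/164 = 56.7%, Line West 55/116 = 47.4% → the new line
(Line West wins every shift group but the new line wins overall — Line West's units skew toward the low-rate day shift group.)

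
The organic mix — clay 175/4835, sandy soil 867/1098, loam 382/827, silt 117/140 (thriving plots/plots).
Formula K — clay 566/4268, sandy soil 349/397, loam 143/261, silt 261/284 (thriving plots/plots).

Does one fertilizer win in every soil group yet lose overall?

Clay: the organic mix 175/4835 = 3.6%, Formula K 566/4268 = 13.3% → Formula K
Sandy soil: the organic mix 867/1098 = 79.0%, Formula K 349/397 = 87.9% → Formula K
Loam: the organic mix 382/827 = 46.2%, Formula K 143/261 = 54.8% → Formula K
Silt: the organic mix 117/140 = 83.6%, Formula K 261/284 = 91.9% → Formula K
Overall: the organic mix 1541/6900 = 22.3%, Formula K 1319/5210 = 25.3% → Formula K
Formula K wins overall and in every soil group — no reversal.

No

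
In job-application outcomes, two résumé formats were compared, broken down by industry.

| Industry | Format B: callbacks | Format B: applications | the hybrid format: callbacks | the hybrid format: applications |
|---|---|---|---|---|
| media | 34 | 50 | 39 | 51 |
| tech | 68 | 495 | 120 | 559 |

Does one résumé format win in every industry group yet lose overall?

No

Media: Format B 34/50 = 68.0%, the hybrid format 39/51 = 76.5% → the hybrid format
Tech: Format B 68/495 = 13.7%, the hybrid format 120/559 = 21.5% → the hybrid format
Overall: Format B 102/545 = 18.7%, the hybrid format 159/610 = 26.1% → the hybrid format
The hybrid format wins overall and in every industry group — no reversal.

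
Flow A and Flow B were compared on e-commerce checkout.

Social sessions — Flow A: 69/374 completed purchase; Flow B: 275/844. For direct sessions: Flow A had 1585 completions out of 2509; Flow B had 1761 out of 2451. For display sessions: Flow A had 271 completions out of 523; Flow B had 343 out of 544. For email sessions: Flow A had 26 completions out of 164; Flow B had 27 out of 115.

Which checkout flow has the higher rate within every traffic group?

Flow B

Social: Flow A 69/374 = 18.4%, Flow B 275/844 = 32.6% → Flow B
Direct: Flow A 1585/2509 = 63.2%, Flow B 1761/2451 = 71.8% → Flow B
Display: Flow A 271/523 = 51.8%, Flow B 343/544 = 63.1% → Flow B
Email: Flow A 26/164 = 15.9%, Flow B 27/115 = 23.5% → Flow B
Flow B has the higher rate in all 4 groups.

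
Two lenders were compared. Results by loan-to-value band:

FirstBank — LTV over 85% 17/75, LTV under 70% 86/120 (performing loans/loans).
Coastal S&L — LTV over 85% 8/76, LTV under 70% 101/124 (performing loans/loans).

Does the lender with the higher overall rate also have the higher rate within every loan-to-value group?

LTV over 85%: FirstBank 17/75 = 22.7%, Coastal S&L 8/76 = 10.5% → FirstBank
LTV under 70%: FirstBank 86/120 = 71.7%, Coastal S&L 101/124 = 81.5% → Coastal S&L
Overall: FirstBank 103/195 = 52.8%, Coastal S&L 109/200 = 54.5% → Coastal S&L
Neither sweeps: FirstBank wins 1 of 2 groups, Coastal S&L wins 1. Coastal S&L wins overall but not every group — no Simpson reversal.

No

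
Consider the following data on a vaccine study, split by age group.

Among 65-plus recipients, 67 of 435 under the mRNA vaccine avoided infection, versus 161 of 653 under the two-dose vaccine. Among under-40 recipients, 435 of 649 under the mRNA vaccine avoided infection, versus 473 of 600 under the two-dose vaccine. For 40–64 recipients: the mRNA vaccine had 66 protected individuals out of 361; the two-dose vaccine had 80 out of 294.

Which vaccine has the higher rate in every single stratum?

the two-dose vaccine

65-plus: the mRNA vaccine 67/435 = 15.4%, the two-dose vaccine 161/653 = 24.7% → the two-dose vaccine
Under-40: the mRNA vaccine 435/649 = 67.0%, the two-dose vaccine 473/600 = 78.8% → the two-dose vaccine
40–64: the mRNA vaccine 66/361 = 18.3%, the two-dose vaccine 80/294 = 27.2% → the two-dose vaccine
The two-dose vaccine has the higher rate in all 3 groups.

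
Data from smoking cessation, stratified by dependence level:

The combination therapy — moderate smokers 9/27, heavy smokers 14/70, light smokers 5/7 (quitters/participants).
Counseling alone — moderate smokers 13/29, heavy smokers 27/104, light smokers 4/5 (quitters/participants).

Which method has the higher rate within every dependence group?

counseling alone

Moderate smokers: the combination therapy 9/27 = 33.3%, counseling alone 13/29 = 44.8% → counseling alone
Heavy smokers: the combination therapy 14/70 = 20.0%, counseling alone 27/104 = 26.0% → counseling alone
Light smokers: the combination therapy 5/7 = 71.4%, counseling alone 4/5 = 80.0% → counseling alone
Counseling alone has the higher rate in all 3 groups.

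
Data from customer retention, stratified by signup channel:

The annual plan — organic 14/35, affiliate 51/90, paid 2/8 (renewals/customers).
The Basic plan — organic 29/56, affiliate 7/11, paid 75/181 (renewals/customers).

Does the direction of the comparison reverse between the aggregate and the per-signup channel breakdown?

Organic: the annual plan 14/35 = 40.0%, the Basic plan 29/56 = 51.8% → the Basic plan
Affiliate: the annual plan 51/90 = 56.7%, the Basic plan 7/11 = 63.6% → the Basic plan
Paid: the annual plan 2/8 = 25.0%, the Basic plan 75/181 = 41.4% → the Basic plan
Overall: the annual plan 67/133 = 50.4%, the Basic plan 111/248 = 44.8% → the annual plan
The Basic plan wins each signup group but the annual plan wins overall — the comparison reverses. The Basic plan's customers skew toward paid, which has a lower base rate.

Yes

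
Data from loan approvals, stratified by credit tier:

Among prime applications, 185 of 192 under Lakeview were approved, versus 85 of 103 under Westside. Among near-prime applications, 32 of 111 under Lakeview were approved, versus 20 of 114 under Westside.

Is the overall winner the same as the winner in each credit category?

Yes

Prime: Lakeview 185/192 = 96.4%, Westside 85/103 = 82.5% → Lakeview
Near-prime: Lakeview 32/111 = 28.8%, Westside 20/114 = 17.5% → Lakeview
Overall: Lakeview 217/303 = 71.6%, Westside 105/217 = 48.4% → Lakeview
Lakeview wins overall and in every credit group — no reversal.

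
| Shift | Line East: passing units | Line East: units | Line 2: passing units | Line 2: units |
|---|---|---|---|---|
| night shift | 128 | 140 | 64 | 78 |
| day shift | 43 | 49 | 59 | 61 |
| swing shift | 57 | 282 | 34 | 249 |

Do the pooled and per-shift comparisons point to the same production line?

Night shift: Line East 128/140 = 91.4%, Line 2 64/78 = 82.1% → Line East
Day shift: Line East 43/49 = 87.8%, Line 2 59/61 = 96.7% → Line 2
Swing shift: Line East 57/282 = 20.2%, Line 2 34/249 = 13.7% → Line East
Overall: Line East 228/471 = 48.4%, Line 2 157/388 = 40.5% → Line East
Neither sweeps: Line East wins 2 of 3 groups, Line 2 wins 1. Line East wins overall but not every group — no Simpson reversal.

No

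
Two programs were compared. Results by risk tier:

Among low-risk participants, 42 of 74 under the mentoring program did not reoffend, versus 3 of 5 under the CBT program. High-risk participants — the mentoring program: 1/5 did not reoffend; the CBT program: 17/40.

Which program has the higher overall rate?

Low-risk: the mentoring program 42/74 = 56.8%, the CBT program 3/5 = 60.0% → the CBT program
High-risk: the mentoring program 1/5 = 20.0%, the CBT program 17/40 = 42.5% → the CBT program
Overall: the mentoring program 43/79 = 54.4%, the CBT program 20/45 = 44.4% → the mentoring program
(The CBT program wins every risk group but the mentoring program wins overall — the CBT program's participants skew toward the low-rate high-risk group.)

the mentoring program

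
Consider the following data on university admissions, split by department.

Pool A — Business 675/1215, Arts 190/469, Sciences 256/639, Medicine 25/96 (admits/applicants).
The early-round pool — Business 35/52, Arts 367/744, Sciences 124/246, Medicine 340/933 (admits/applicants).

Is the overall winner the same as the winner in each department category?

No

Business: Pool A 675/1215 = 55.6%, the early-round pool 35/52 = 67.3% → the early-round pool
Arts: Pool A 190/469 = 40.5%, the early-round pool 367/744 = 49.3% → the early-round pool
Sciences: Pool A 256/639 = 40.1%, the early-round pool 124/246 = 50.4% → the early-round pool
Medicine: Pool A 25/96 = 26.0%, the early-round pool 340/933 = 36.4% → the early-round pool
Overall: Pool A 1146/2419 = 47.4%, the early-round pool 866/1975 = 43.8% → Pool A
The early-round pool wins each department group but Pool A wins overall — the comparison reverses. The early-round pool's applicants skew toward Medicine, which has a lower base rate.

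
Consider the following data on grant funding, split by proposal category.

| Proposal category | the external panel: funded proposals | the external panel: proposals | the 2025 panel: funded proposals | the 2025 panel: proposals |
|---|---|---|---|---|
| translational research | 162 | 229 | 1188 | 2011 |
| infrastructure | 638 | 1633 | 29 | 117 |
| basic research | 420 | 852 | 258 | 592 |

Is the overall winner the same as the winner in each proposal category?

No

Translational research: the external panel 162/229 = 70.7%, the 2025 panel 1188/2011 = 59.1% → the external panel
Infrastructure: the external panel 638/1633 = 39.1%, the 2025 panel 29/117 = 24.8% → the external panel
Basic research: the external panel 420/852 = 49.3%, the 2025 panel 258/592 = 43.6% → the external panel
Overall: the external panel 1220/2714 = 45.0%, the 2025 panel 1475/2720 = 54.2% → the 2025 panel
The external panel wins each proposal group but the 2025 panel wins overall — the comparison reverses. The external panel's proposals skew toward infrastructure, which has a lower base rate.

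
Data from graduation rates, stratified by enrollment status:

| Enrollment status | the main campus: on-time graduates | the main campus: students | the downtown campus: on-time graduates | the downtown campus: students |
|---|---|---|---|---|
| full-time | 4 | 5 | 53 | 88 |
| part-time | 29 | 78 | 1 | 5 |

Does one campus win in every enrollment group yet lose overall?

Yes

Full-time: the main campus 4/5 = 80.0%, the downtown campus 53/88 = 60.2% → the main campus
Part-time: the main campus 29/78 = 37.2%, the downtown campus 1/5 = 20.0% → the main campus
Overall: the main campus 33/83 = 39.8%, the downtown campus 54/93 = 58.1% → the downtown campus
The main campus wins each enrollment group but the downtown campus wins overall — the comparison reverses. The main campus's students skew toward part-time, which has a lower base rate.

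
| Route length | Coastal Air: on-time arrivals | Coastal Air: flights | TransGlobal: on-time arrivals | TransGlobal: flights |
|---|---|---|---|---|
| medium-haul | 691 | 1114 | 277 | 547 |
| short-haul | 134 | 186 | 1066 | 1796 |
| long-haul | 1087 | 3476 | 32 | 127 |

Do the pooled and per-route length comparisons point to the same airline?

Medium-haul: Coastal Air 691/1114 = 62.0%, TransGlobal 277/547 = 50.6% → Coastal Air
Short-haul: Coastal Air 134/186 = 72.0%, TransGlobal 1066/1796 = 59.4% → Coastal Air
Long-haul: Coastal Air 1087/3476 = 31.3%, TransGlobal 32/127 = 25.2% → Coastal Air
Overall: Coastal Air 1912/4776 = 40.0%, TransGlobal 1375/2470 = 55.7% → TransGlobal
Coastal Air wins each route group but TransGlobal wins overall — the comparison reverses. Coastal Air's flights skew toward long-haul, which has a lower base rate.

No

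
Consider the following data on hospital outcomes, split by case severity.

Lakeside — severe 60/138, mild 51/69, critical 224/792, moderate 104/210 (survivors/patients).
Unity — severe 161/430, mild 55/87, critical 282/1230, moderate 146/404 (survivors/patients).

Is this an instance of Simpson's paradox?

Severe: Lakeside 60/138 = 43.5%, Unity 161/430 = 37.4% → Lakeside
Mild: Lakeside 51/69 = 73.9%, Unity 55/87 = 63.2% → Lakeside
Critical: Lakeside 224/792 = 28.3%, Unity 282/1230 = 22.9% → Lakeside
Moderate: Lakeside 104/210 = 49.5%, Unity 146/404 = 36.1% → Lakeside
Overall: Lakeside 439/1209 = 36.3%, Unity 644/2151 = 29.9% → Lakeside
Lakeside wins overall and in every case group — no reversal.

No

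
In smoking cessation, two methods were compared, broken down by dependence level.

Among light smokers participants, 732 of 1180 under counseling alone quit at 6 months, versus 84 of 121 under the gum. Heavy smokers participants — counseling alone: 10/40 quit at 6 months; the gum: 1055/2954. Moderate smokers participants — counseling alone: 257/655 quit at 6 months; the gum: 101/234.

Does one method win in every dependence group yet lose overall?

Yes

Light smokers: counseling alone 732/1180 = 62.0%, the gum 84/121 = 69.4% → the gum
Heavy smokers: counseling alone 10/40 = 25.0%, the gum 1055/2954 = 35.7% → the gum
Moderate smokers: counseling alone 257/655 = 39.2%, the gum 101/234 = 43.2% → the gum
Overall: counseling alone 999/1875 = 53.3%, the gum 1240/3309 = 37.5% → counseling alone
The gum wins each dependence group but counseling alone wins overall — the comparison reverses. The gum's participants skew toward heavy smokers, which has a lower base rate.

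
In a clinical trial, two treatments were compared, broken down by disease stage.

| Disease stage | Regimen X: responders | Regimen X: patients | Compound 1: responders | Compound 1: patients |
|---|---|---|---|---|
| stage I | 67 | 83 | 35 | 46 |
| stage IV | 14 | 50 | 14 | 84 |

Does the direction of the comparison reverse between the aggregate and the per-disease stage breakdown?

Stage I: Regimen X 67/83 = 80.7%, Compound 1 35/46 = 76.1% → Regimen X
Stage IV: Regimen X 14/50 = 28.0%, Compound 1 14/84 = 16.7% → Regimen X
Overall: Regimen X 81/133 = 60.9%, Compound 1 49/130 = 37.7% → Regimen X
Regimen X wins overall and in every disease group — no reversal.

No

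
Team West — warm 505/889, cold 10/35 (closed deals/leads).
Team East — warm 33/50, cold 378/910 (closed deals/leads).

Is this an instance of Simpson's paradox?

Yes

Warm: Team West 505/889 = 56.8%, Team East 33/50 = 66.0% → Team East
Cold: Team West 10/35 = 28.6%, Team East 378/910 = 41.5% → Team East
Overall: Team West 515/924 = 55.7%, Team East 411/960 = 42.8% → Team West
Team East wins each lead group but Team West wins overall — the comparison reverses. Team East's leads skew toward cold, which has a lower base rate.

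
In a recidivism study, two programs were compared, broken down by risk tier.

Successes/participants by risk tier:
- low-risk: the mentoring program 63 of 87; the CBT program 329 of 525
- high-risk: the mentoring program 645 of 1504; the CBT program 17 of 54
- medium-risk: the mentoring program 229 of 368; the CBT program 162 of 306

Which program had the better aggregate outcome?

the CBT program

Low-risk: the mentoring program 63/87 = 72.4%, the CBT program 329/525 = 62.7% → the mentoring program
High-risk: the mentoring program 645/1504 = 42.9%, the CBT program 17/54 = 31.5% → the mentoring program
Medium-risk: the mentoring program 229/368 = 62.2%, the CBT program 162/306 = 52.9% → the mentoring program
Overall: the mentoring program 937/1959 = 47.8%, the CBT program 508/885 = 57.4% → the CBT program
(The mentoring program wins every risk group but the CBT program wins overall — the mentoring program's participants skew toward the low-rate high-risk group.)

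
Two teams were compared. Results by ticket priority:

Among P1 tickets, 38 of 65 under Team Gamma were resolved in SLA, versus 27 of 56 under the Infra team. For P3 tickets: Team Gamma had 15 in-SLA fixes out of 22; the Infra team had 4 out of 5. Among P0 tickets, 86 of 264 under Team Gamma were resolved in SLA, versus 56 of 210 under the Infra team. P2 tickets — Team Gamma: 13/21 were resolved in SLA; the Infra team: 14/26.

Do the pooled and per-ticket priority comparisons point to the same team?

No

P1: Team Gamma 38/65 = 58.5%, the Infra team 27/56 = 48.2% → Team Gamma
P3: Team Gamma 15/22 = 68.2%, the Infra team 4/5 = 80.0% → the Infra team
P0: Team Gamma 86/264 = 32.6%, the Infra team 56/210 = 26.7% → Team Gamma
P2: Team Gamma 13/21 = 61.9%, the Infra team 14/26 = 53.8% → Team Gamma
Overall: Team Gamma 152/372 = 40.9%, the Infra team 101/297 = 34.0% → Team Gamma
Neither sweeps: Team Gamma wins 3 of 4 groups, the Infra team wins 1. Team Gamma wins overall but not every group — no Simpson reversal.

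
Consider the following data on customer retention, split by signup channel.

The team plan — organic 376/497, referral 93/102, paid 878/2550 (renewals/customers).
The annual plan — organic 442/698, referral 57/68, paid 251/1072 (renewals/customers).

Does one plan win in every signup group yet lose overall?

Organic: the team plan 376/497 = 75.7%, the annual plan 442/698 = 63.3% → the team plan
Referral: the team plan 93/102 = 91.2%, the annual plan 57/68 = 83.8% → the team plan
Paid: the team plan 878/2550 = 34.4%, the annual plan 251/1072 = 23.4% → the team plan
Overall: the team plan 1347/3149 = 42.8%, the annual plan 750/1838 = 40.8% → the team plan
The team plan wins overall and in every signup group — no reversal.

No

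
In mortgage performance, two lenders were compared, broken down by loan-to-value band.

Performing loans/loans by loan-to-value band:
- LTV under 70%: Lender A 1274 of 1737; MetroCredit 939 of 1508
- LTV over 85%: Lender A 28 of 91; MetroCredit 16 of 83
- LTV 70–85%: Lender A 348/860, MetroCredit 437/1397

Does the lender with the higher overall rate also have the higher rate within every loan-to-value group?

LTV under 70%: Lender A 1274/1737 = 73.3%, MetroCredit 939/1508 = 62.3% → Lender A
LTV over 85%: Lender A 28/91 = 30.8%, MetroCredit 16/83 = 19.3% → Lender A
LTV 70–85%: Lender A 348/860 = 40.5%, MetroCredit 437/1397 = 31.3% → Lender A
Overall: Lender A 1650/2688 = 61.4%, MetroCredit 1392/2988 = 46.6% → Lender A
Lender A wins overall and in every loan-to-value group — no reversal.

Yes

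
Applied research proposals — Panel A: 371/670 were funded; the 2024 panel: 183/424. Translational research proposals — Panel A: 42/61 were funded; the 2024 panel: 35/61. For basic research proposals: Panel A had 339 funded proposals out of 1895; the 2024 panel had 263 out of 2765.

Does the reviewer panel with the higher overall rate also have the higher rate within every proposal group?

Applied research: Panel A 371/670 = 55.4%, the 2024 panel 183/424 = 43.2% → Panel A
Translational research: Panel A 42/61 = 68.9%, the 2024 panel 35/61 = 57.4% → Panel A
Basic research: Panel A 339/1895 = 17.9%, the 2024 panel 263/2765 = 9.5% → Panel A
Overall: Panel A 752/2626 = 28.6%, the 2024 panel 481/3250 = 14.8% → Panel A
Panel A wins overall and in every proposal group — no reversal.

Yes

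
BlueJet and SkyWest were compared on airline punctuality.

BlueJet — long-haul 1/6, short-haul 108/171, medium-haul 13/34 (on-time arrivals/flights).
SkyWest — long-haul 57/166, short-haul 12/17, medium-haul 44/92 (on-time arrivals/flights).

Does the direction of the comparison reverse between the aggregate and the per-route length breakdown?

Long-haul: BlueJet 1/6 = 16.7%, SkyWest 57/166 = 34.3% → SkyWest
Short-haul: BlueJet 108/171 = 63.2%, SkyWest 12/17 = 70.6% → SkyWest
Medium-haul: BlueJet 13/34 = 38.2%, SkyWest 44/92 = 47.8% → SkyWest
Overall: BlueJet 122/211 = 57.8%, SkyWest 113/275 = 41.1% → BlueJet
SkyWest wins each route group but BlueJet wins overall — the comparison reverses. SkyWest's flights skew toward long-haul, which has a lower base rate.

Yes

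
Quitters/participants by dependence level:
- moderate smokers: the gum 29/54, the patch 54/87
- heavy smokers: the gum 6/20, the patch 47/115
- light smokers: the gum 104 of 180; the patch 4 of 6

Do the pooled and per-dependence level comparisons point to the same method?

Moderate smokers: the gum 29/54 = 53.7%, the patch 54/87 = 62.1% → the patch
Heavy smokers: the gum 6/20 = 30.0%, the patch 47/115 = 40.9% → the patch
Light smokers: the gum 104/180 = 57.8%, the patch 4/6 = 66.7% → the patch
Overall: the gum 139/254 = 54.7%, the patch 105/208 = 50.5% → the gum
The patch wins each dependence group but the gum wins overall — the comparison reverses. The patch's participants skew toward heavy smokers, which has a lower base rate.

No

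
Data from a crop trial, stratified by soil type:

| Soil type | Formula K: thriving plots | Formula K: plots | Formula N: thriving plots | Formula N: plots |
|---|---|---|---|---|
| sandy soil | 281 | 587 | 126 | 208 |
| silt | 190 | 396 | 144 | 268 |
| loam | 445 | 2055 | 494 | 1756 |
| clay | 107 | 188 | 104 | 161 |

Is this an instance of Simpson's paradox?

No

Sandy soil: Formula K 281/587 = 47.9%, Formula N 126/208 = 60.6% → Formula N
Silt: Formula K 190/396 = 48.0%, Formula N 144/268 = 53.7% → Formula N
Loam: Formula K 445/2055 = 21.7%, Formula N 494/1756 = 28.1% → Formula N
Clay: Formula K 107/188 = 56.9%, Formula N 104/161 = 64.6% → Formula N
Overall: Formula K 1023/3226 = 31.7%, Formula N 868/2393 = 36.3% → Formula N
Formula N wins overall and in every soil group — no reversal.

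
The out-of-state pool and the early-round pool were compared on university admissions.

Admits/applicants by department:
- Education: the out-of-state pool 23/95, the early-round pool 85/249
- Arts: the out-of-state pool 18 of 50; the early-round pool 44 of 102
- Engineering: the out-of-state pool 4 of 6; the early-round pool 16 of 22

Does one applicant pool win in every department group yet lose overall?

No

Education: the out-of-state pool 23/95 = 24.2%, the early-round pool 85/249 = 34.1% → the early-round pool
Arts: the out-of-state pool 18/50 = 36.0%, the early-round pool 44/102 = 43.1% → the early-round pool
Engineering: the out-of-state pool 4/6 = 66.7%, the early-round pool 16/22 = 72.7% → the early-round pool
Overall: the out-of-state pool 45/151 = 29.8%, the early-round pool 145/373 = 38.9% → the early-round pool
The early-round pool wins overall and in every department group — no reversal.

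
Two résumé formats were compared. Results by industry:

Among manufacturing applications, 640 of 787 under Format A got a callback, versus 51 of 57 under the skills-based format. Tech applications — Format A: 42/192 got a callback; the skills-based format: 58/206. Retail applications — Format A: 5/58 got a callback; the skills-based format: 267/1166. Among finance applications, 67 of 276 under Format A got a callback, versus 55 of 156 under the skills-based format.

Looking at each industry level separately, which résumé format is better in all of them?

Manufacturing: Format A 640/787 = 81.3%, the skills-based format 51/57 = 89.5% → the skills-based format
Tech: Format A 42/192 = 21.9%, the skills-based format 58/206 = 28.2% → the skills-based format
Retail: Format A 5/58 = 8.6%, the skills-based format 267/1166 = 22.9% → the skills-based format
Finance: Format A 67/276 = 24.3%, the skills-based format 55/156 = 35.3% → the skills-based format
The skills-based format has the higher rate in all 4 groups.

the skills-based format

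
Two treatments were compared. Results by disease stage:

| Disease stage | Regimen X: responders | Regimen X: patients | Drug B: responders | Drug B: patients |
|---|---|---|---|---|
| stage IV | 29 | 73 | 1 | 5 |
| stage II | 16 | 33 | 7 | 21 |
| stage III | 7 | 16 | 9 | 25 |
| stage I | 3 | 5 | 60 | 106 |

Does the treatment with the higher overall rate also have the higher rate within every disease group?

Stage IV: Regimen X 29/73 = 39.7%, Drug B 1/5 = 20.0% → Regimen X
Stage II: Regimen X 16/33 = 48.5%, Drug B 7/21 = 33.3% → Regimen X
Stage III: Regimen X 7/16 = 43.8%, Drug B 9/25 = 36.0% → Regimen X
Stage I: Regimen X 3/5 = 60.0%, Drug B 60/106 = 56.6% → Regimen X
Overall: Regimen X 55/127 = 43.3%, Drug B 77/157 = 49.0% → Drug B
Regimen X wins each disease group but Drug B wins overall — the comparison reverses. Regimen X's patients skew toward stage IV, which has a lower base rate.

No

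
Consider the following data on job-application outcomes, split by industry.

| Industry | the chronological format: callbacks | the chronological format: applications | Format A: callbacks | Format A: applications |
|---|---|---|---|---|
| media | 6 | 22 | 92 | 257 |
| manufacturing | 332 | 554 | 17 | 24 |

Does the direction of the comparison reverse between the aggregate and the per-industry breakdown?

Yes

Media: the chronological format 6/22 = 27.3%, Format A 92/257 = 35.8% → Format A
Manufacturing: the chronological format 332/554 = 59.9%, Format A 17/24 = 70.8% → Format A
Overall: the chronological format 338/576 = 58.7%, Format A 109/281 = 38.8% → the chronological format
Format A wins each industry group but the chronological format wins overall — the comparison reverses. Format A's applications skew toward media, which has a lower base rate.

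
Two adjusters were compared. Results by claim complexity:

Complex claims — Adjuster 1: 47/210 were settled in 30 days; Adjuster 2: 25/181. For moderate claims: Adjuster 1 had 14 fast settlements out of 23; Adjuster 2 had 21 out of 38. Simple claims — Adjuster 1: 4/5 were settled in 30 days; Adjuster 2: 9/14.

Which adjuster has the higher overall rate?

Adjuster 1

Complex: Adjuster 1 47/210 = 22.4%, Adjuster 2 25/181 = 13.8% → Adjuster 1
Moderate: Adjuster 1 14/23 = 60.9%, Adjuster 2 21/38 = 55.3% → Adjuster 1
Simple: Adjuster 1 4/5 = 80.0%, Adjuster 2 9/14 = 64.3% → Adjuster 1
Overall: Adjuster 1 65/238 = 27.3%, Adjuster 2 55/233 = 23.6% → Adjuster 1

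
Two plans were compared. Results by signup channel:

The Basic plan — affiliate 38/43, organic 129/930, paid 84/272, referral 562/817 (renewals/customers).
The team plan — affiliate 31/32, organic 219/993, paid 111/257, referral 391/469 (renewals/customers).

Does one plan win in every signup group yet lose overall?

Affiliate: the Basic plan 38/43 = 88.4%, the team plan 31/32 = 96.9% → the team plan
Organic: the Basic plan 129/930 = 13.9%, the team plan 219/993 = 22.1% → the team plan
Paid: the Basic plan 84/272 = 30.9%, the team plan 111/257 = 43.2% → the team plan
Referral: the Basic plan 562/817 = 68.8%, the team plan 391/469 = 83.4% → the team plan
Overall: the Basic plan 813/2062 = 39.4%, the team plan 752/1751 = 42.9% → the team plan
The team plan wins overall and in every signup group — no reversal.

No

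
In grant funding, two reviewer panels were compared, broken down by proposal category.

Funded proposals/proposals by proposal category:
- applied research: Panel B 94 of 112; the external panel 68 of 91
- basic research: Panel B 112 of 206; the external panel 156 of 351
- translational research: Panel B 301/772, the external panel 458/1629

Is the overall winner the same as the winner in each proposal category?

Applied research: Panel B 94/112 = 83.9%, the external panel 68/91 = 74.7% → Panel B
Basic research: Panel B 112/206 = 54.4%, the external panel 156/351 = 44.4% → Panel B
Translational research: Panel B 301/772 = 39.0%, the external panel 458/1629 = 28.1% → Panel B
Overall: Panel B 507/1090 = 46.5%, the external panel 682/2071 = 32.9% → Panel B
Panel B wins overall and in every proposal group — no reversal.

Yes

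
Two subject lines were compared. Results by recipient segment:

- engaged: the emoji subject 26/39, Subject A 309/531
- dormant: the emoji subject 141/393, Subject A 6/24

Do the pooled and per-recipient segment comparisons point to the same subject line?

No

Engaged: the emoji subject 26/39 = 66.7%, Subject A 309/531 = 58.2% → the emoji subject
Dormant: the emoji subject 141/393 = 35.9%, Subject A 6/24 = 25.0% → the emoji subject
Overall: the emoji subject 167/432 = 38.7%, Subject A 315/555 = 56.8% → Subject A
The emoji subject wins each recipient group but Subject A wins overall — the comparison reverses. The emoji subject's sends skew toward dormant, which has a lower base rate.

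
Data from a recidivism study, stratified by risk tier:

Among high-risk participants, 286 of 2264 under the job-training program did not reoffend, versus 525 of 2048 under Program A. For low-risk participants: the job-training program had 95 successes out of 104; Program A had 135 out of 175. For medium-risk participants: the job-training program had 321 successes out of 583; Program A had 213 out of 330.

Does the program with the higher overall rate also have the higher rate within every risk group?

High-risk: the job-training program 286/2264 = 12.6%, Program A 525/2048 = 25.6% → Program A
Low-risk: the job-training program 95/104 = 91.3%, Program A 135/175 = 77.1% → the job-training program
Medium-risk: the job-training program 321/583 = 55.1%, Program A 213/330 = 64.5% → Program A
Overall: the job-training program 702/2951 = 23.8%, Program A 873/2553 = 34.2% → Program A
Neither sweeps: the job-training program wins 1 of 3 groups, Program A wins 2. Program A wins overall but not every group — no Simpson reversal.

No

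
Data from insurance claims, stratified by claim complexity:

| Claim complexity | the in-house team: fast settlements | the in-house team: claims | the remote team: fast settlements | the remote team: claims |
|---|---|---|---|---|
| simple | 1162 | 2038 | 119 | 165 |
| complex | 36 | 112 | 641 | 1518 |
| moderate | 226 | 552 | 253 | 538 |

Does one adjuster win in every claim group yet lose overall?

Yes

Simple: the in-house team 1162/2038 = 57.0%, the remote team 119/165 = 72.1% → the remote team
Complex: the in-house team 36/112 = 32.1%, the remote team 641/1518 = 42.2% → the remote team
Moderate: the in-house team 226/552 = 40.9%, the remote team 253/538 = 47.0% → the remote team
Overall: the in-house team 1424/2702 = 52.7%, the remote team 1013/2221 = 45.6% → the in-house team
The remote team wins each claim group but the in-house team wins overall — the comparison reverses. The remote team's claims skew toward complex, which has a lower base rate.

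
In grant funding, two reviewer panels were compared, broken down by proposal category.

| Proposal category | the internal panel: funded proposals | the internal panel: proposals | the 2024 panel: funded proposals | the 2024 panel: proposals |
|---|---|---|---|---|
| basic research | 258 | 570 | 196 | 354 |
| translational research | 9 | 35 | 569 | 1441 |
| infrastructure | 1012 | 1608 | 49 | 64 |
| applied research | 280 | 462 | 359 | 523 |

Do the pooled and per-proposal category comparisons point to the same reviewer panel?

No

Basic research: the internal panel 258/570 = 45.3%, the 2024 panel 196/354 = 55.4% → the 2024 panel
Translational research: the internal panel 9/35 = 25.7%, the 2024 panel 569/1441 = 39.5% → the 2024 panel
Infrastructure: the internal panel 1012/1608 = 62.9%, the 2024 panel 49/64 = 76.6% → the 2024 panel
Applied research: the internal panel 280/462 = 60.6%, the 2024 panel 359/523 = 68.6% → the 2024 panel
Overall: the internal panel 1559/2675 = 58.3%, the 2024 panel 1173/2382 = 49.2% → the internal panel
The 2024 panel wins each proposal group but the internal panel wins overall — the comparison reverses. The 2024 panel's proposals skew toward translational research, which has a lower base rate.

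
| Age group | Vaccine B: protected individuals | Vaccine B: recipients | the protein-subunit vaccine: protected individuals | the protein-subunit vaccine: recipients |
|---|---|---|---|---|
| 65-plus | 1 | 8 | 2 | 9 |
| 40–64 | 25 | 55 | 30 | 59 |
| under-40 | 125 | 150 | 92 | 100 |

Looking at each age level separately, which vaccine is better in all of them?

65-plus: Vaccine B 1/8 = 12.5%, the protein-subunit vaccine 2/9 = 22.2% → the protein-subunit vaccine
40–64: Vaccine B 25/55 = 45.5%, the protein-subunit vaccine 30/59 = 50.8% → the protein-subunit vaccine
Under-40: Vaccine B 125/150 = 83.3%, the protein-subunit vaccine 92/100 = 92.0% → the protein-subunit vaccine
The protein-subunit vaccine has the higher rate in all 3 groups.

the protein-subunit vaccine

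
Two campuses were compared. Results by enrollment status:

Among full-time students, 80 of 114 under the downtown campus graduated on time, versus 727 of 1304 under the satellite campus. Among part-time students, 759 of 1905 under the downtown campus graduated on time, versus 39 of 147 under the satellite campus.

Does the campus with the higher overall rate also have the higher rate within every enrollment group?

No

Full-time: the downtown campus 80/114 = 70.2%, the satellite campus 727/1304 = 55.8% → the downtown campus
Part-time: the downtown campus 759/1905 = 39.8%, the satellite campus 39/147 = 26.5% → the downtown campus
Overall: the downtown campus 839/2019 = 41.6%, the satellite campus 766/1451 = 52.8% → the satellite campus
The downtown campus wins each enrollment group but the satellite campus wins overall — the comparison reverses. The downtown campus's students skew toward part-time, which has a lower base rate.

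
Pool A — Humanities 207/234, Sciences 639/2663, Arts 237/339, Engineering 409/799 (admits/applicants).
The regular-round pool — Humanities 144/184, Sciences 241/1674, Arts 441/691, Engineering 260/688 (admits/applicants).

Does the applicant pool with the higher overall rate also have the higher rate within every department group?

Yes

Humanities: Pool A 207/234 = 88.5%, the regular-round pool 144/184 = 78.3% → Pool A
Sciences: Pool A 639/2663 = 24.0%, the regular-round pool 241/1674 = 14.4% → Pool A
Arts: Pool A 237/339 = 69.9%, the regular-round pool 441/691 = 63.8% → Pool A
Engineering: Pool A 409/799 = 51.2%, the regular-round pool 260/688 = 37.8% → Pool A
Overall: Pool A 1492/4035 = 37.0%, the regular-round pool 1086/3237 = 33.5% → Pool A
Pool A wins overall and in every department group — no reversal.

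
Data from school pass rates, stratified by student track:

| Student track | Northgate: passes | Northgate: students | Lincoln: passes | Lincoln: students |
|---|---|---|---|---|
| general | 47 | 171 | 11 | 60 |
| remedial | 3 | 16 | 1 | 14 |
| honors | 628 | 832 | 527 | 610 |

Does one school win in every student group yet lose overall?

General: Northgate 47/171 = 27.5%, Lincoln 11/60 = 18.3% → Northgate
Remedial: Northgate 3/16 = 18.8%, Lincoln 1/14 = 7.1% → Northgate
Honors: Northgate 628/832 = 75.5%, Lincoln 527/610 = 86.4% → Lincoln
Overall: Northgate 678/1019 = 66.5%, Lincoln 539/684 = 78.8% → Lincoln
Neither sweeps: Northgate wins 2 of 3 groups, Lincoln wins 1. Lincoln wins overall but not every group — no Simpson reversal.

No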